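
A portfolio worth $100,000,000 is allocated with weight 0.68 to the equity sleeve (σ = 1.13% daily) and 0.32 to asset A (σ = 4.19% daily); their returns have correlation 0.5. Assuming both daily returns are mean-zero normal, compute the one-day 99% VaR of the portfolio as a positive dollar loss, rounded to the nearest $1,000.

σ_p² = 0.68²·1.13² + 0.32²·4.19² + 2·0.5·0.68·0.32·1.13·4.19 = 3.4185 (%²).
σ_p = √3.4185 = 1.849%.
At 99%, z = 2.326.
VaR = 2.326 × 1.849% = 4.301%; on $100,000,000 that is $4,301,000.

$4,301,000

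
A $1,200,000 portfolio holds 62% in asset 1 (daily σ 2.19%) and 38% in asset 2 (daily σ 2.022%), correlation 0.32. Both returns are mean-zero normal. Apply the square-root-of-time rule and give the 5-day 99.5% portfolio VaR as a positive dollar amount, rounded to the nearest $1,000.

σ_p = √(0.62²·2.19² + 0.38²·2.022² + 2·0.32·0.62·0.38·2.19·2.022) = 1.761%.
σ_{5d} = 1.761% × √5 = 3.938%.
z(99.5%) = 2.576.
VaR = 2.576 × 3.938% = 10.144%; on $1,200,000 that is $121,728.

$122,000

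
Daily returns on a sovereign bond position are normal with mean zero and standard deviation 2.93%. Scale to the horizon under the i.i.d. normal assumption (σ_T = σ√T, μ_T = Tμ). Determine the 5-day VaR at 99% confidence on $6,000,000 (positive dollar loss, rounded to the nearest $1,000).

$914,000

At 99%, z = 2.326.
σ_{5d} = 2.93% × √5 = 6.552%.
VaR = 2.326 × 6.552% = 15.240%.
On $6,000,000: 0.15240 × $6,000,000 = $914,400.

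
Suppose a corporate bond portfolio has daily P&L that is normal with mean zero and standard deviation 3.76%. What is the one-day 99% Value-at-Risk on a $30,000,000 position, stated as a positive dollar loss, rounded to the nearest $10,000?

$2,620,000

At 99% one-sided, z = 2.326.
VaR = z·σ = 2.326 × 3.76% = 8.746%.
On $30,000,000: 0.08746 × $30,000,000 = $2,623,800.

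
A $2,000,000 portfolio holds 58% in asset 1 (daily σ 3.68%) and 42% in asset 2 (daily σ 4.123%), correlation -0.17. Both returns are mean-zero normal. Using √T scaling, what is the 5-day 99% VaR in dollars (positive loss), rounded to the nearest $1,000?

σ_p = √(0.58²·3.68² + 0.42²·4.123² + 2·-0.17·0.58·0.42·3.68·4.123) = 2.510%.
σ_{5d} = 2.510% × √5 = 5.613%.
z(99%) = 2.326.
VaR = 2.326 × 5.613% = 13.056%; on $2,000,000 that is $261,120.

$261,000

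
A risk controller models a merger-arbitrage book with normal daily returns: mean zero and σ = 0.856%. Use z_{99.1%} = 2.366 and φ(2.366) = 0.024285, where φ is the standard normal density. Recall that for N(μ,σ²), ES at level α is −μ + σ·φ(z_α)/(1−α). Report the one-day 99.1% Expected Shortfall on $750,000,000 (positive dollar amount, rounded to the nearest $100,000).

Tail multiplier: φ(z)/(1−α) = 0.024285 / 0.009 = 2.698.
ES = 0.856% × 2.698 = 2.309%.
On $750,000,000: 0.02309 × $750,000,000 = $17,317,500.

$17,300,000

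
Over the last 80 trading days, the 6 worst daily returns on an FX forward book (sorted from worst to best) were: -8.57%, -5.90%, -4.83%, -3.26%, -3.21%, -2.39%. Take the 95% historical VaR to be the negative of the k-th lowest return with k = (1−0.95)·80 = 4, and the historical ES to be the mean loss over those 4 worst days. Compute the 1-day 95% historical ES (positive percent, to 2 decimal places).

5.64%

The 4 worst returns sum to -22.56%.
ES = −(-22.56%) / 4 = 5.64%.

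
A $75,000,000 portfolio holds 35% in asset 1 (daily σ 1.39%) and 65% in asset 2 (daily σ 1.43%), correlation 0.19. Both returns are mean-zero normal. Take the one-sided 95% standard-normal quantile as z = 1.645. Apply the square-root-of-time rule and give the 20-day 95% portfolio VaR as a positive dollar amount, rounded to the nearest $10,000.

σ_p = √(0.35²·1.39² + 0.65²·1.43² + 2·0.19·0.35·0.65·1.39·1.43) = 1.128%.
σ_{20d} = 1.128% × √20 = 5.045%.
VaR = 1.645 × 5.045% = 8.299%; on $75,000,000 that is $6,224,250.

$6,220,000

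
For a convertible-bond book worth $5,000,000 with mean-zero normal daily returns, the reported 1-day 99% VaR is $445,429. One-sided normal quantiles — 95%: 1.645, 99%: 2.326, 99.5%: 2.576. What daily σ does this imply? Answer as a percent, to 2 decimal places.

VaR as a fraction: $445,429 / $5,000,000 = 8.909%.
σ = VaR / z = 8.909% / 2.326 = 3.830%.

3.83%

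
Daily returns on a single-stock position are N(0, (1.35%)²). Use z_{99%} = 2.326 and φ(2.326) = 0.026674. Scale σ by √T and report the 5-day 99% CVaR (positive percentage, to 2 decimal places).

8.05%

σ_{5d} = 1.35% × √5 = 3.019%.
ES multiplier = φ(z)/(1−α) = 0.026674/0.01 = 2.667.
ES = 3.019% × 2.667 = 8.052%.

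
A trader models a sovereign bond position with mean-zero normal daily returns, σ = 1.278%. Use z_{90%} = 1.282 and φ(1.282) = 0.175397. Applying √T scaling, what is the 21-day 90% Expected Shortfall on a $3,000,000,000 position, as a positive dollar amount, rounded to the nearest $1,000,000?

$308,000,000

σ_{21d} = 1.278% × √21 = 5.857%.
ES multiplier = φ(z)/(1−α) = 0.175397/0.1 = 1.754.
ES = 5.857% × 1.754 = 10.273%; on $3,000,000,000: $308,190,000.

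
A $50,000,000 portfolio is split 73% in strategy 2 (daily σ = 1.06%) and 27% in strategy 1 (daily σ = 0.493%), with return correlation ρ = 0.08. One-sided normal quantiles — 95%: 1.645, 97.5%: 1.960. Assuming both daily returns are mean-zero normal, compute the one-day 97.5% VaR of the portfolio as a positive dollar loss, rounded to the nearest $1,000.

σ_p² = 0.73²·1.06² + 0.27²·0.493² + 2·0.08·0.73·0.27·1.06·0.493 = 0.6330 (%²).
σ_p = √0.6330 = 0.796%.
VaR = 1.960 × 0.796% = 1.560%; on $50,000,000 that is $780,000.

$780,000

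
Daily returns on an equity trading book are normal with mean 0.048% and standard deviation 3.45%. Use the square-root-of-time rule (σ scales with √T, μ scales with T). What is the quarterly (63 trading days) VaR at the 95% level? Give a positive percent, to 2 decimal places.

42.02%

At 95%, z = 1.645.
σ_{63d} = 3.45% × √63 = 27.384%; μ_{63d} = 63 × 0.048% = 3.024%.
VaR = −(3.024%) + 1.645 × 27.384% = 42.023%.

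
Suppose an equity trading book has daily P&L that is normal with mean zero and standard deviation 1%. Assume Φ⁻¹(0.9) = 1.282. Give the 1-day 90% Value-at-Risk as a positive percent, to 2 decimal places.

1.28%

VaR = z·σ = 1.282 × 1% = 1.282%.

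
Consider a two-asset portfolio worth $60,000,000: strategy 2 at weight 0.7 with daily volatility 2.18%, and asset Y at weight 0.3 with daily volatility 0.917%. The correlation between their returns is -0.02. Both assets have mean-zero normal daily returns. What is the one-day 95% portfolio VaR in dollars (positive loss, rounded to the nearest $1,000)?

σ_p² = 0.7²·2.18² + 0.3²·0.917² + 2·-0.02·0.7·0.3·2.18·0.917 = 2.3876 (%²).
σ_p = √2.3876 = 1.545%.
At 95%, z = 1.645.
VaR = 1.645 × 1.545% = 2.542%; on $60,000,000 that is $1,525,200.

$1,525,000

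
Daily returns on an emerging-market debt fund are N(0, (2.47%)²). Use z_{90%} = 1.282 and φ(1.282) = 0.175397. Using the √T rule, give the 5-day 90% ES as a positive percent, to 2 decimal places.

9.69%

σ_{5d} = 2.47% × √5 = 5.523%.
ES multiplier = φ(z)/(1−α) = 0.175397/0.1 = 1.754.
ES = 5.523% × 1.754 = 9.687%.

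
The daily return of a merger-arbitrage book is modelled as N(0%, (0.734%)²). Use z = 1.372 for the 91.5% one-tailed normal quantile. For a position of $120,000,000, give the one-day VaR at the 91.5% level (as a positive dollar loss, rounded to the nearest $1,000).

VaR = z·σ = 1.372 × 0.734% = 1.007%.
On $120,000,000: 0.01007 × $120,000,000 = $1,208,400.

$1,208,000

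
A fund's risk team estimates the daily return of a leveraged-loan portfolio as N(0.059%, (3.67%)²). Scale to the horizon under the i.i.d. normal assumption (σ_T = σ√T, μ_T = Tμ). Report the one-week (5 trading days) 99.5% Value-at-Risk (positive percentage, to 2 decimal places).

At 99.5%, z = 2.576.
σ_{5d} = 3.67% × √5 = 8.206%; μ_{5d} = 5 × 0.059% = 0.295%.
VaR = −(0.295%) + 2.576 × 8.206% = 20.844%.

20.84%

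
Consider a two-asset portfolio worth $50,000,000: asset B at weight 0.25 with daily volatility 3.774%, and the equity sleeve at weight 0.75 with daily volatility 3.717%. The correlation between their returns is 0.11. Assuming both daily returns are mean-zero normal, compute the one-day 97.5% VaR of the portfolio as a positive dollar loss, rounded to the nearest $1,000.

σ_p² = 0.25²·3.774² + 0.75²·3.717² + 2·0.11·0.25·0.75·3.774·3.717 = 9.2404 (%²).
σ_p = √9.2404 = 3.040%.
At 97.5%, z = 1.960.
VaR = 1.960 × 3.040% = 5.958%; on $50,000,000 that is $2,979,000.

$2,979,000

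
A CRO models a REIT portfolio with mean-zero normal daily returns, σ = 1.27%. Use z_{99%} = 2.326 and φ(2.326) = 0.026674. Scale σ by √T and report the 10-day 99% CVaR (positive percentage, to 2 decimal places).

10.71%

σ_{10d} = 1.27% × √10 = 4.016%.
ES multiplier = φ(z)/(1−α) = 0.026674/0.01 = 2.667.
ES = 4.016% × 2.667 = 10.711%.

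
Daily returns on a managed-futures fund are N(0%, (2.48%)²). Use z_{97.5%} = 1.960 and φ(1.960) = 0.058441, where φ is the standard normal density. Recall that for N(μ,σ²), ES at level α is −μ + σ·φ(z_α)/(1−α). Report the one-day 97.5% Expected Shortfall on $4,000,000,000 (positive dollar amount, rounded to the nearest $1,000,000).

$232,000,000

Tail multiplier: φ(z)/(1−α) = 0.058441 / 0.025 = 2.338.
ES = 2.48% × 2.338 = 5.798%.
On $4,000,000,000: 0.05798 × $4,000,000,000 = $231,920,000.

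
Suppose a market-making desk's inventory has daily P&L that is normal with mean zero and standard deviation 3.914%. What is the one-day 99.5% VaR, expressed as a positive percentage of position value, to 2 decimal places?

10.08%

At 99.5% one-sided, z = 2.576.
VaR = z·σ = 2.576 × 3.914% = 10.082%.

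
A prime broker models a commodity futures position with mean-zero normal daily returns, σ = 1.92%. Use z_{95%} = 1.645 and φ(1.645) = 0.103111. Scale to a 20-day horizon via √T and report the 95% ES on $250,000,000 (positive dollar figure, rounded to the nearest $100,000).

σ_{20d} = 1.92% × √20 = 8.587%.
ES multiplier = φ(z)/(1−α) = 0.103111/0.05 = 2.062.
ES = 8.587% × 2.062 = 17.706%; on $250,000,000: $44,265,000.

$44,300,000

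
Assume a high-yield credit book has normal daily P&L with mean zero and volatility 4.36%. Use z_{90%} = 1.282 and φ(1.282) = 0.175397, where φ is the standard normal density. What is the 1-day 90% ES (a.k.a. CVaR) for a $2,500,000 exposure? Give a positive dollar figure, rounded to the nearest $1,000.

$191,000

Tail multiplier: φ(z)/(1−α) = 0.175397 / 0.1 = 1.754.
ES = 4.36% × 1.754 = 7.647%.
On $2,500,000: 0.07647 × $2,500,000 = $191,175.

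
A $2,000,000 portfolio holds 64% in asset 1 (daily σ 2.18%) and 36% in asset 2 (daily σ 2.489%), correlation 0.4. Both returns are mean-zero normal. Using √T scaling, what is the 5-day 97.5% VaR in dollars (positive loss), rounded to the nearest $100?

$169,700

σ_p = √(0.64²·2.18² + 0.36²·2.489² + 2·0.4·0.64·0.36·2.18·2.489) = 1.936%.
σ_{5d} = 1.936% × √5 = 4.329%.
z(97.5%) = 1.960.
VaR = 1.960 × 4.329% = 8.485%; on $2,000,000 that is $169,700.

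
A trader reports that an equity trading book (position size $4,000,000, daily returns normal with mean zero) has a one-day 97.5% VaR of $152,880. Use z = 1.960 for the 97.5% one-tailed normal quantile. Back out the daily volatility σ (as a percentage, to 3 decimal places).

VaR as a fraction: $152,880 / $4,000,000 = 3.822%.
σ = VaR / z = 3.822% / 1.960 = 1.950%.

1.950%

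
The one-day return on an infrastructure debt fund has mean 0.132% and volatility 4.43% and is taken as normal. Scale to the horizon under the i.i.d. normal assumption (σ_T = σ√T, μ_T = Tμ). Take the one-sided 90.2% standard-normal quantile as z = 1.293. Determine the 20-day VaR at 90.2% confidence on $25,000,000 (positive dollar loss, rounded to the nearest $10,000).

$5,740,000

σ_{20d} = 4.43% × √20 = 19.812%; μ_{20d} = 20 × 0.132% = 2.640%.
VaR = −(2.640%) + 1.293 × 19.812% = 22.977%.
On $25,000,000: 0.22977 × $25,000,000 = $5,744,250.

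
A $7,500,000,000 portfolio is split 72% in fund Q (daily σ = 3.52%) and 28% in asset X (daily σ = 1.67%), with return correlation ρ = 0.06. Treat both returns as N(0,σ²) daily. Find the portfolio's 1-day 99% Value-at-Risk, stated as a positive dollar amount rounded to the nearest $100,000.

σ_p² = 0.72²·3.52² + 0.28²·1.67² + 2·0.06·0.72·0.28·3.52·1.67 = 6.7840 (%²).
σ_p = √6.7840 = 2.605%.
At 99%, z = 2.326.
VaR = 2.326 × 2.605% = 6.059%; on $7,500,000,000 that is $454,425,000.

$454,400,000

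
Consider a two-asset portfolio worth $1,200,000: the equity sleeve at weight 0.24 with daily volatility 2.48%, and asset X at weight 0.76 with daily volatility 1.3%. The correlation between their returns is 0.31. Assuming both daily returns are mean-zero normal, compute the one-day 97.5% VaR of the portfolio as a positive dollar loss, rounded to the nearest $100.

σ_p² = 0.24²·2.48² + 0.76²·1.3² + 2·0.31·0.24·0.76·2.48·1.3 = 1.6950 (%²).
σ_p = √1.6950 = 1.302%.
At 97.5%, z = 1.960.
VaR = 1.960 × 1.302% = 2.552%; on $1,200,000 that is $30,624.

$30,600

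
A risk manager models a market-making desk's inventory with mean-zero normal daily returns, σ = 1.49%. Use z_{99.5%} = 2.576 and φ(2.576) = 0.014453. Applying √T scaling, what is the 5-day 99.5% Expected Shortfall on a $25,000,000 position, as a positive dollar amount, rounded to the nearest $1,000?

$2,408,000

σ_{5d} = 1.49% × √5 = 3.332%.
ES multiplier = φ(z)/(1−α) = 0.014453/0.005 = 2.891.
ES = 3.332% × 2.891 = 9.633%; on $25,000,000: $2,408,250.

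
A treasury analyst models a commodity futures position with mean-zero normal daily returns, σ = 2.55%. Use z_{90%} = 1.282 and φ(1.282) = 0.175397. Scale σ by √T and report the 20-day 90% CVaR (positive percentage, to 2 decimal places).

20.00%

σ_{20d} = 2.55% × √20 = 11.404%.
ES multiplier = φ(z)/(1−α) = 0.175397/0.1 = 1.754.
ES = 11.404% × 1.754 = 20.003%.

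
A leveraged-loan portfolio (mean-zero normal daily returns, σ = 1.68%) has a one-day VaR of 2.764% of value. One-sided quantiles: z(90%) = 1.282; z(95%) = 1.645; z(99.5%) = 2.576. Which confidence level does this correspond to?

95%

Implied z = VaR/σ = 2.764 / 1.68 = 1.645.
This matches z(95%) = 1.645.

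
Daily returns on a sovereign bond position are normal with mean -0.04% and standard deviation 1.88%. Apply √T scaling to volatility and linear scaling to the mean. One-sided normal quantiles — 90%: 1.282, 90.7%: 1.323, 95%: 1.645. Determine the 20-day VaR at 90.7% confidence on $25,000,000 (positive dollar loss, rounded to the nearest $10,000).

σ_{20d} = 1.88% × √20 = 8.408%; μ_{20d} = 20 × -0.04% = -0.800%.
VaR = −(-0.800%) + 1.323 × 8.408% = 11.924%.
On $25,000,000: 0.11924 × $25,000,000 = $2,981,000.

$2,980,000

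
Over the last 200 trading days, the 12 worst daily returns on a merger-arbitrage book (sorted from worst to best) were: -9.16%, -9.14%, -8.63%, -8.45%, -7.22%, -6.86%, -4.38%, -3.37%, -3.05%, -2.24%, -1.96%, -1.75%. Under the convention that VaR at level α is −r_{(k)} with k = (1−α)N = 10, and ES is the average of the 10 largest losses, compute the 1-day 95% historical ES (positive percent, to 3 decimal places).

The 10 worst returns sum to -62.50%.
ES = −(-62.50%) / 10 = 6.25% ≈ 6.250%.

6.250%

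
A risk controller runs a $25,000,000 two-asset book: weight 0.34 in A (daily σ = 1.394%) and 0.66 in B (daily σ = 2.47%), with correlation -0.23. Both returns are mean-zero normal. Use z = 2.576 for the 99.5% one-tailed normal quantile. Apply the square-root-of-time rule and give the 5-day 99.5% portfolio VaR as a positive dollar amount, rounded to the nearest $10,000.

$2,290,000

σ_p = √(0.34²·1.394² + 0.66²·2.47² + 2·-0.23·0.34·0.66·1.394·2.47) = 1.590%.
σ_{5d} = 1.590% × √5 = 3.555%.
VaR = 2.576 × 3.555% = 9.158%; on $25,000,000 that is $2,289,500.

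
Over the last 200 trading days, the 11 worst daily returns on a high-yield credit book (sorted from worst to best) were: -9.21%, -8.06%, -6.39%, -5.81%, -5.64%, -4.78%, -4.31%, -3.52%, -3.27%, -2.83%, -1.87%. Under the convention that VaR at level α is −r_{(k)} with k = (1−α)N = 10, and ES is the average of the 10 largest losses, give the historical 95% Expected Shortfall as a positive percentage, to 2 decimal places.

The 10 worst returns sum to -53.82%.
ES = −(-53.82%) / 10 = 5.382% ≈ 5.38%.

5.38%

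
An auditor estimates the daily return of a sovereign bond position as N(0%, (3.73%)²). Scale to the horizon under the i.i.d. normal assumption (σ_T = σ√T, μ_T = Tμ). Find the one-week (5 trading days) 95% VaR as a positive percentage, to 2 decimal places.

At 95%, z = 1.645.
σ_{5d} = 3.73% × √5 = 8.341%.
VaR = 1.645 × 8.341% = 13.721%.

13.72%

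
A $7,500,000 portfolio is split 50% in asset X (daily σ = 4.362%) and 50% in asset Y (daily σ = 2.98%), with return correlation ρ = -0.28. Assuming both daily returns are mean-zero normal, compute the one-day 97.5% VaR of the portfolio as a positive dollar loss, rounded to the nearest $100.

$333,800

σ_p² = 0.5²·4.362² + 0.5²·2.98² + 2·-0.28·0.5·0.5·4.362·2.98 = 5.1570 (%²).
σ_p = √5.1570 = 2.271%.
At 97.5%, z = 1.960.
VaR = 1.960 × 2.271% = 4.451%; on $7,500,000 that is $333,825.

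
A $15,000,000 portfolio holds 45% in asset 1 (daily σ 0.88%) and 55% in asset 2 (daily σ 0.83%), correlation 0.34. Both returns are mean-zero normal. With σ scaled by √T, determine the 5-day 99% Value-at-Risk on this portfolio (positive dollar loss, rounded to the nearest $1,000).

σ_p = √(0.45²·0.88² + 0.55²·0.83² + 2·0.34·0.45·0.55·0.88·0.83) = 0.699%.
σ_{5d} = 0.699% × √5 = 1.563%.
z(99%) = 2.326.
VaR = 2.326 × 1.563% = 3.636%; on $15,000,000 that is $545,400.

$545,000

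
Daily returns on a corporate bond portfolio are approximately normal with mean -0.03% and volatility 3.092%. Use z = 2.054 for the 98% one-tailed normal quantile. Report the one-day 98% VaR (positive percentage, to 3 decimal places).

6.381%

VaR = −μ + z·σ = −(-0.03%) + 2.054 × 3.092% = 6.381%.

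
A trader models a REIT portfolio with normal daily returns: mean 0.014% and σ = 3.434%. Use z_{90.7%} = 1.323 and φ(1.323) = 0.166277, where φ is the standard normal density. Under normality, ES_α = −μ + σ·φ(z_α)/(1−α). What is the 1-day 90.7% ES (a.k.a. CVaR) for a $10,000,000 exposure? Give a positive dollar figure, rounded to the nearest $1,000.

Tail multiplier: φ(z)/(1−α) = 0.166277 / 0.093 = 1.788.
ES = −(0.014%) + 3.434% × 1.788 = 6.126%.
On $10,000,000: 0.06126 × $10,000,000 = $612,600.

$613,000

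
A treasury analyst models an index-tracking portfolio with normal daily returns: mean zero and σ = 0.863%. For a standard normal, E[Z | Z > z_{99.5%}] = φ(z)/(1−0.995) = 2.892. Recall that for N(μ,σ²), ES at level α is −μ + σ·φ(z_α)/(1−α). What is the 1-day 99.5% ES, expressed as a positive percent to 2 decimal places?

2.50%

ES = 0.863% × 2.892 = 2.496%.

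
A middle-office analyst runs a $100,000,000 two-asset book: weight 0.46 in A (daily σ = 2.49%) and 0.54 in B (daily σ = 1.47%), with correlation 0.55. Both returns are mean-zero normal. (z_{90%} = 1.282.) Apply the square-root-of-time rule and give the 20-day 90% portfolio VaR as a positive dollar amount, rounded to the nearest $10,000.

σ_p = √(0.46²·2.49² + 0.54²·1.47² + 2·0.55·0.46·0.54·2.49·1.47) = 1.715%.
σ_{20d} = 1.715% × √20 = 7.670%.
VaR = 1.282 × 7.670% = 9.833%; on $100,000,000 that is $9,833,000.

$9,830,000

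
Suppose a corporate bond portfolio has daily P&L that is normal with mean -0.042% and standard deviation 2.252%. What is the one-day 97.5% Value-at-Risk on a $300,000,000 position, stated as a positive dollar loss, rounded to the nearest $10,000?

At 97.5% one-sided, z = 1.960.
VaR = −μ + z·σ = −(-0.042%) + 1.960 × 2.252% = 4.456%.
On $300,000,000: 0.04456 × $300,000,000 = $13,368,000.

$13,370,000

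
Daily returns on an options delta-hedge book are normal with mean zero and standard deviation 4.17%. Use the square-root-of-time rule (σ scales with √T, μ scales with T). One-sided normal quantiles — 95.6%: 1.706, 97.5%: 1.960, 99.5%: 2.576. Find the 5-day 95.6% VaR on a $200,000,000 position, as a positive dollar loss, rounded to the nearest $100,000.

$31,800,000

σ_{5d} = 4.17% × √5 = 9.324%.
VaR = 1.706 × 9.324% = 15.907%.
On $200,000,000: 0.15907 × $200,000,000 = $31,814,000.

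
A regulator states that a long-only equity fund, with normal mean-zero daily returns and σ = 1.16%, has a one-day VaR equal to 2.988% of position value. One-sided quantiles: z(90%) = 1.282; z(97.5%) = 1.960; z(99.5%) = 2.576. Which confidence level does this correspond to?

99.5%

Implied z = VaR/σ = 2.988 / 1.16 = 2.576.
This matches z(99.5%) = 2.576.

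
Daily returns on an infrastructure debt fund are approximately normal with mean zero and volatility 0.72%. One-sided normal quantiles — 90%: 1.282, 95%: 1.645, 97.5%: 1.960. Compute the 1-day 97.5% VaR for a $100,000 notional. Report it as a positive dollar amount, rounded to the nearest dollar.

VaR = z·σ = 1.960 × 0.72% = 1.411%.
On $100,000: 0.01411 × $100,000 = $1,411.

$1,411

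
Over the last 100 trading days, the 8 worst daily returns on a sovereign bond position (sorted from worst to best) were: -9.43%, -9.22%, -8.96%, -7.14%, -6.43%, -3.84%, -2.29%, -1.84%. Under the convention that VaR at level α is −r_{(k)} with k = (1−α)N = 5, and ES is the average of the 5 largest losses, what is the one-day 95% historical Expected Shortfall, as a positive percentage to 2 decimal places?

The 5 worst returns sum to -41.18%.
ES = −(-41.18%) / 5 = 8.236% ≈ 8.24%.

8.24%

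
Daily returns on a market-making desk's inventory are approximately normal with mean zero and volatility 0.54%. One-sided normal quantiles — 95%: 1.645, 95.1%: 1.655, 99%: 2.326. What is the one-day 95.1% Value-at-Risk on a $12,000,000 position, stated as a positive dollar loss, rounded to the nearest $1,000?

VaR = z·σ = 1.655 × 0.54% = 0.894%.
On $12,000,000: 0.00894 × $12,000,000 = $107,280.

$107,000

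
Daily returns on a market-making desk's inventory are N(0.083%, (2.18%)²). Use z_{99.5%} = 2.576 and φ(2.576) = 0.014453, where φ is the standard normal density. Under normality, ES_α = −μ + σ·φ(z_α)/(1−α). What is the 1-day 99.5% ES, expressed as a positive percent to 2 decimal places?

6.22%

Tail multiplier: φ(z)/(1−α) = 0.014453 / 0.005 = 2.891.
ES = −(0.083%) + 2.18% × 2.891 = 6.219%.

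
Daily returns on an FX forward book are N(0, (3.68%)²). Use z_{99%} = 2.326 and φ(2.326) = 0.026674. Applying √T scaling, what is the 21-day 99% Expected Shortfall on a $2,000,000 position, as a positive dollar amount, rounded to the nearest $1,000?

$900,000

σ_{21d} = 3.68% × √21 = 16.864%.
ES multiplier = φ(z)/(1−α) = 0.026674/0.01 = 2.667.
ES = 16.864% × 2.667 = 44.976%; on $2,000,000: $899,520.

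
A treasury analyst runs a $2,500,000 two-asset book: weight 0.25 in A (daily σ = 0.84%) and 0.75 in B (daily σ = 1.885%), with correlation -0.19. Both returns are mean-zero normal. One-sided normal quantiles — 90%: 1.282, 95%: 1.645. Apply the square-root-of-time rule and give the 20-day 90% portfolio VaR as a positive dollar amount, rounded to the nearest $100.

$199,100

σ_p = √(0.25²·0.84² + 0.75²·1.885² + 2·-0.19·0.25·0.75·0.84·1.885) = 1.389%.
σ_{20d} = 1.389% × √20 = 6.212%.
VaR = 1.282 × 6.212% = 7.964%; on $2,500,000 that is $199,100.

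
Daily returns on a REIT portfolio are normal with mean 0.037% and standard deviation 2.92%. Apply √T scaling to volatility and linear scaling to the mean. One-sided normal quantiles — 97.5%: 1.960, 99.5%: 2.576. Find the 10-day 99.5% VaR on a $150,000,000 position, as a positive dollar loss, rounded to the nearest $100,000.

$35,100,000

σ_{10d} = 2.92% × √10 = 9.234%; μ_{10d} = 10 × 0.037% = 0.370%.
VaR = −(0.370%) + 2.576 × 9.234% = 23.417%.
On $150,000,000: 0.23417 × $150,000,000 = $35,125,500.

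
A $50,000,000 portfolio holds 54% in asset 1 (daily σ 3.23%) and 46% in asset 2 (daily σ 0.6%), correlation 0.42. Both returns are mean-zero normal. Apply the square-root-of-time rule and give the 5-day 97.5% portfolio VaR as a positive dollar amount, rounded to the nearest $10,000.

$4,110,000

σ_p = √(0.54²·3.23² + 0.46²·0.6² + 2·0.42·0.54·0.46·3.23·0.6) = 1.877%.
σ_{5d} = 1.877% × √5 = 4.197%.
z(97.5%) = 1.960.
VaR = 1.960 × 4.197% = 8.226%; on $50,000,000 that is $4,113,000.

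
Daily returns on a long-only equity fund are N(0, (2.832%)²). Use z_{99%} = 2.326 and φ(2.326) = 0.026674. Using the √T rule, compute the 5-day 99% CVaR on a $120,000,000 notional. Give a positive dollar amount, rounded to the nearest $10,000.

σ_{5d} = 2.832% × √5 = 6.333%.
ES multiplier = φ(z)/(1−α) = 0.026674/0.01 = 2.667.
ES = 6.333% × 2.667 = 16.890%; on $120,000,000: $20,268,000.

$20,270,000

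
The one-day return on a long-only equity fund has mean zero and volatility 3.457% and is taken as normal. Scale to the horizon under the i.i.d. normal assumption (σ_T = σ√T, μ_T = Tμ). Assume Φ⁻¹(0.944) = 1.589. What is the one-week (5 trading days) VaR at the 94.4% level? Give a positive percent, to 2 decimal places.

σ_{5d} = 3.457% × √5 = 7.730%.
VaR = 1.589 × 7.730% = 12.283%.

12.28%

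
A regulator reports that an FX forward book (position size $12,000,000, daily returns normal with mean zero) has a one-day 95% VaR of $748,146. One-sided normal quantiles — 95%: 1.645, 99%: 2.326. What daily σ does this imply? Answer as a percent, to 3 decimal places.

VaR as a fraction: $748,146 / $12,000,000 = 6.235%.
σ = VaR / z = 6.235% / 1.645 = 3.790%.

3.790%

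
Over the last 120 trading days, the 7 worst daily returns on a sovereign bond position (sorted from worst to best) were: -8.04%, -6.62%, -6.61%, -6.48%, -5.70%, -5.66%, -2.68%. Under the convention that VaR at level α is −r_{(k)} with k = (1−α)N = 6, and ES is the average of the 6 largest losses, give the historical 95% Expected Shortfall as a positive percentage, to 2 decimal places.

6.52%

The 6 worst returns sum to -39.11%.
ES = −(-39.11%) / 6 = 6.5183…% ≈ 6.52%.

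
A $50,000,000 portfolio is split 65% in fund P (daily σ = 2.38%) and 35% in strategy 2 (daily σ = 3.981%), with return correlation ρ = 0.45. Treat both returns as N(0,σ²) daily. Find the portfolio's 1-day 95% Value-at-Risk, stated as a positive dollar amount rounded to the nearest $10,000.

σ_p² = 0.65²·2.38² + 0.35²·3.981² + 2·0.45·0.65·0.35·2.38·3.981 = 6.2746 (%²).
σ_p = √6.2746 = 2.505%.
At 95%, z = 1.645.
VaR = 1.645 × 2.505% = 4.121%; on $50,000,000 that is $2,060,500.

$2,060,000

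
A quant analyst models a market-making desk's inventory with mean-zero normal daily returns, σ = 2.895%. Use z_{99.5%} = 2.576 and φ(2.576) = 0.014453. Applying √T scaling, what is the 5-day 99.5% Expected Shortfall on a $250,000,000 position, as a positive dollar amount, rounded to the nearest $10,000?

σ_{5d} = 2.895% × √5 = 6.473%.
ES multiplier = φ(z)/(1−α) = 0.014453/0.005 = 2.891.
ES = 6.473% × 2.891 = 18.713%; on $250,000,000: $46,782,500.

$46,780,000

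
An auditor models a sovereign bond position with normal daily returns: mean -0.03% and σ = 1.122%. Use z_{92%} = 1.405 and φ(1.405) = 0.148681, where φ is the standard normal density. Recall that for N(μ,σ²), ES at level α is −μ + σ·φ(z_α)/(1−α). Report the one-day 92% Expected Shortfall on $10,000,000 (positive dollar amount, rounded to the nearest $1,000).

Tail multiplier: φ(z)/(1−α) = 0.148681 / 0.08 = 1.859.
ES = −(-0.03%) + 1.122% × 1.859 = 2.116%.
On $10,000,000: 0.02116 × $10,000,000 = $211,600.

$212,000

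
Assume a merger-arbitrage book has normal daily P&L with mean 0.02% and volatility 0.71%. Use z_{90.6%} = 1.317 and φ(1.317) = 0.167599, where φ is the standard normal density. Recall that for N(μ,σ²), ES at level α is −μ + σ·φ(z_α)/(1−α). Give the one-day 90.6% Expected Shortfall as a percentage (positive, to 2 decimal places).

1.25%

Tail multiplier: φ(z)/(1−α) = 0.167599 / 0.094 = 1.783.
ES = −(0.02%) + 0.71% × 1.783 = 1.246%.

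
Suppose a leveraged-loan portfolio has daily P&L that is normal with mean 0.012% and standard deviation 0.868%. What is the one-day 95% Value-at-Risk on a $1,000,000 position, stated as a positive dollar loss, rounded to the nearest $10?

At 95% one-sided, z = 1.645.
VaR = −μ + z·σ = −(0.012%) + 1.645 × 0.868% = 1.416%.
On $1,000,000: 0.01416 × $1,000,000 = $14,160.

$14,160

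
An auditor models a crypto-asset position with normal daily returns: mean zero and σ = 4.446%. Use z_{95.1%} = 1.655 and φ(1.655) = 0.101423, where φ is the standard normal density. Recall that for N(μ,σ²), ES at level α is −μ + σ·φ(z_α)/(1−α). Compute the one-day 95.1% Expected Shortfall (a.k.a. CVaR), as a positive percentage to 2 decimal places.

9.20%

Tail multiplier: φ(z)/(1−α) = 0.101423 / 0.049 = 2.070.
ES = 4.446% × 2.070 = 9.203%.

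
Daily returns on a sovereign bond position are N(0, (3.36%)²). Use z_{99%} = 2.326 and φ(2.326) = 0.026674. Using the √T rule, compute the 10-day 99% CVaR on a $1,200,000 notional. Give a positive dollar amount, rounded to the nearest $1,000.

$340,000

σ_{10d} = 3.36% × √10 = 10.625%.
ES multiplier = φ(z)/(1−α) = 0.026674/0.01 = 2.667.
ES = 10.625% × 2.667 = 28.337%; on $1,200,000: $340,044.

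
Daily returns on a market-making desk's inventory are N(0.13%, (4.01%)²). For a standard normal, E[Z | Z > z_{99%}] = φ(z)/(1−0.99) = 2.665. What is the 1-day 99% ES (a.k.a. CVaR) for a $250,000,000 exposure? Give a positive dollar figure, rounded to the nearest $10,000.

ES = −(0.13%) + 4.01% × 2.665 = 10.557%.
On $250,000,000: 0.10557 × $250,000,000 = $26,392,500.

$26,390,000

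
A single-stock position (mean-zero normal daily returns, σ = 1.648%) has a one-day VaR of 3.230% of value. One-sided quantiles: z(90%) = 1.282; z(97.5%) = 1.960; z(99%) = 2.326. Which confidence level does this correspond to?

Implied z = VaR/σ = 3.230 / 1.648 = 1.960.
This matches z(97.5%) = 1.960.

97.5%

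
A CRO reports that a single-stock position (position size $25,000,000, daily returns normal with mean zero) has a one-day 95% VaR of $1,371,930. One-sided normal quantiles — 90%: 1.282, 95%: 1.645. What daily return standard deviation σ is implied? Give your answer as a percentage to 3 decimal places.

3.336%

VaR as a fraction: $1,371,930 / $25,000,000 = 5.488%.
σ = VaR / z = 5.488% / 1.645 = 3.336%.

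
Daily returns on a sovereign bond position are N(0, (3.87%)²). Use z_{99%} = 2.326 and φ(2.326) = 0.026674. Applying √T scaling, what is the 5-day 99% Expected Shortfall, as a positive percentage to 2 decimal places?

σ_{5d} = 3.87% × √5 = 8.654%.
ES multiplier = φ(z)/(1−α) = 0.026674/0.01 = 2.667.
ES = 8.654% × 2.667 = 23.080%.

23.08%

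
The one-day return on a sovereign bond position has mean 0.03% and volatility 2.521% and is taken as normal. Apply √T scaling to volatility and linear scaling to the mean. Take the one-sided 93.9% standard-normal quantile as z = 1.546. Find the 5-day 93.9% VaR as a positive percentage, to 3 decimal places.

σ_{5d} = 2.521% × √5 = 5.637%; μ_{5d} = 5 × 0.03% = 0.150%.
VaR = −(0.150%) + 1.546 × 5.637% = 8.565%.

8.565%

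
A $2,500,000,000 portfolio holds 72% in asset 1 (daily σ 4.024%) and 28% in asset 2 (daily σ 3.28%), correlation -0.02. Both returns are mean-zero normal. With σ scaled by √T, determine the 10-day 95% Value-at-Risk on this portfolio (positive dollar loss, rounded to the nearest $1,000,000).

σ_p = √(0.72²·4.024² + 0.28²·3.28² + 2·-0.02·0.72·0.28·4.024·3.28) = 3.022%.
σ_{10d} = 3.022% × √10 = 9.556%.
z(95%) = 1.645.
VaR = 1.645 × 9.556% = 15.720%; on $2,500,000,000 that is $393,000,000.

$393,000,000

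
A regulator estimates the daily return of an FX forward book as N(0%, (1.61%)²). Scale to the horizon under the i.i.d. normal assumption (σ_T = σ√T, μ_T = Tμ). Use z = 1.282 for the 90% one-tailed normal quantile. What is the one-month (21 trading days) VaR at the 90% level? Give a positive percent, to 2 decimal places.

9.46%

σ_{21d} = 1.61% × √21 = 7.378%.
VaR = 1.282 × 7.378% = 9.459%.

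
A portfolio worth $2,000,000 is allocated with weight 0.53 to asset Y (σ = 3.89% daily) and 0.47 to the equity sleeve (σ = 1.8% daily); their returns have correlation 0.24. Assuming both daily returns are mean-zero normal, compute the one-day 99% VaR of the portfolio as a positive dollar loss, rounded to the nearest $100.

$112,100

σ_p² = 0.53²·3.89² + 0.47²·1.8² + 2·0.24·0.53·0.47·3.89·1.8 = 5.8035 (%²).
σ_p = √5.8035 = 2.409%.
At 99%, z = 2.326.
VaR = 2.326 × 2.409% = 5.603%; on $2,000,000 that is $112,060.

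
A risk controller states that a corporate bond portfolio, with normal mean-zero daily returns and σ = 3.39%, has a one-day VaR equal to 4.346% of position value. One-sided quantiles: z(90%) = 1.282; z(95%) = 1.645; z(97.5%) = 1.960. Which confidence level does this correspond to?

90%

Implied z = VaR/σ = 4.346 / 3.39 = 1.282.
This matches z(90%) = 1.282.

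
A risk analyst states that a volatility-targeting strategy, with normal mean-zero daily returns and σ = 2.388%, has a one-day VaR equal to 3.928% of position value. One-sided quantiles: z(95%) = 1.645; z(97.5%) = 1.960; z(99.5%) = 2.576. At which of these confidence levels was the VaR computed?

Implied z = VaR/σ = 3.928 / 2.388 = 1.645.
This matches z(95%) = 1.645.

95%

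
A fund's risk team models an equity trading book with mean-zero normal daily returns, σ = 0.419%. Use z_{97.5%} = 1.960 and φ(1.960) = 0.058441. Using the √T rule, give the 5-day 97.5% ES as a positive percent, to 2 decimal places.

σ_{5d} = 0.419% × √5 = 0.937%.
ES multiplier = φ(z)/(1−α) = 0.058441/0.025 = 2.338.
ES = 0.937% × 2.338 = 2.191%.

2.19%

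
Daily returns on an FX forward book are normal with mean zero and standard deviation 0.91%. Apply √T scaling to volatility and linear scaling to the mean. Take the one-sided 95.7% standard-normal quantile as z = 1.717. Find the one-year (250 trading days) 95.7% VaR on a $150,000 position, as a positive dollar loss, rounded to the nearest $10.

$37,060

σ_{250d} = 0.91% × √250 = 14.388%.
VaR = 1.717 × 14.388% = 24.704%.
On $150,000: 0.24704 × $150,000 = $37,056.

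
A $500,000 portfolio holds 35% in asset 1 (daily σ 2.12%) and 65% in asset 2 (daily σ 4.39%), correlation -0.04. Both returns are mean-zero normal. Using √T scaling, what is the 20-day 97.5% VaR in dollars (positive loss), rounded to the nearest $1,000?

σ_p = √(0.35²·2.12² + 0.65²·4.39² + 2·-0.04·0.35·0.65·2.12·4.39) = 2.920%.
σ_{20d} = 2.920% × √20 = 13.059%.
z(97.5%) = 1.960.
VaR = 1.960 × 13.059% = 25.596%; on $500,000 that is $127,980.

$128,000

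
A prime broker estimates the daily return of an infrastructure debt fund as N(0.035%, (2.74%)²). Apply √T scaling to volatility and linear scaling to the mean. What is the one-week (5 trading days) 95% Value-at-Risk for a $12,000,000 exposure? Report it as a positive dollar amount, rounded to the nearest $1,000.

$1,188,000

At 95%, z = 1.645.
σ_{5d} = 2.74% × √5 = 6.127%; μ_{5d} = 5 × 0.035% = 0.175%.
VaR = −(0.175%) + 1.645 × 6.127% = 9.904%.
On $12,000,000: 0.09904 × $12,000,000 = $1,188,480.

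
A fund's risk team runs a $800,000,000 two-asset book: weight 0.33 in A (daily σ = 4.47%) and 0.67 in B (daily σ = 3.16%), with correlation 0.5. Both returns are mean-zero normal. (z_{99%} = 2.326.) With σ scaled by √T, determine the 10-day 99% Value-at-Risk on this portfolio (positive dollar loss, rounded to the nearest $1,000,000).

$184,000,000

σ_p = √(0.33²·4.47² + 0.67²·3.16² + 2·0.5·0.33·0.67·4.47·3.16) = 3.128%.
σ_{10d} = 3.128% × √10 = 9.892%.
VaR = 2.326 × 9.892% = 23.009%; on $800,000,000 that is $184,072,000.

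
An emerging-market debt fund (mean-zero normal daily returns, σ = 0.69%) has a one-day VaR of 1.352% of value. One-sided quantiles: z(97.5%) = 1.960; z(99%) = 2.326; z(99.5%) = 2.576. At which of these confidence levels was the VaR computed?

97.5%

Implied z = VaR/σ = 1.352 / 0.69 = 1.959.
This matches z(97.5%) = 1.960.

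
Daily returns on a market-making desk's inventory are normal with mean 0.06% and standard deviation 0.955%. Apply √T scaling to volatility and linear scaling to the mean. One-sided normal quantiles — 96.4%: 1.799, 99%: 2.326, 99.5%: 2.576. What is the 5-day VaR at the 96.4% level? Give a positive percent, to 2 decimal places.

σ_{5d} = 0.955% × √5 = 2.135%; μ_{5d} = 5 × 0.06% = 0.300%.
VaR = −(0.300%) + 1.799 × 2.135% = 3.541%.

3.54%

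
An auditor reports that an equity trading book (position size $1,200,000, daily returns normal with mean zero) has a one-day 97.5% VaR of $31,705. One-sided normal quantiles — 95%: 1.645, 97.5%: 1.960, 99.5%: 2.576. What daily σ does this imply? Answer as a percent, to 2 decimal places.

VaR as a fraction: $31,705 / $1,200,000 = 2.642%.
σ = VaR / z = 2.642% / 1.960 = 1.348%.

1.35%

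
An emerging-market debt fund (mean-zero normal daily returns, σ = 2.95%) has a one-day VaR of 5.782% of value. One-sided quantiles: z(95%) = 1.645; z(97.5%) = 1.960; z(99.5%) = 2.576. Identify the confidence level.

Implied z = VaR/σ = 5.782 / 2.95 = 1.960.
This matches z(97.5%) = 1.960.

97.5%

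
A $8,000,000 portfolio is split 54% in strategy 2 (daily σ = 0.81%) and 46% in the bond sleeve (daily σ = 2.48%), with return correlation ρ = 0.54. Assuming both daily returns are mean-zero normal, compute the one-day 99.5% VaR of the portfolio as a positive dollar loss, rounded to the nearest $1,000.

σ_p² = 0.54²·0.81² + 0.46²·2.48² + 2·0.54·0.54·0.46·0.81·2.48 = 2.0316 (%²).
σ_p = √2.0316 = 1.425%.
At 99.5%, z = 2.576.
VaR = 2.576 × 1.425% = 3.671%; on $8,000,000 that is $293,680.

$294,000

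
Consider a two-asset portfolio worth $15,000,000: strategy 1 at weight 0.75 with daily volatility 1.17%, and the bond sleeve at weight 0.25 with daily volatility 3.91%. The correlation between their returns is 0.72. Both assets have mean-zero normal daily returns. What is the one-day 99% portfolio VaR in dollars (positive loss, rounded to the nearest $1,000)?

σ_p² = 0.75²·1.17² + 0.25²·3.91² + 2·0.72·0.75·0.25·1.17·3.91 = 2.9607 (%²).
σ_p = √2.9607 = 1.721%.
At 99%, z = 2.326.
VaR = 2.326 × 1.721% = 4.003%; on $15,000,000 that is $600,450.

$600,000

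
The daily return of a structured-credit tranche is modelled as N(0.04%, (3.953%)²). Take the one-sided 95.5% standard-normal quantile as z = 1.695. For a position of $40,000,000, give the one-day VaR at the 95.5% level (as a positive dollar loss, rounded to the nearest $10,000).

$2,660,000

VaR = −μ + z·σ = −(0.04%) + 1.695 × 3.953% = 6.660%.
On $40,000,000: 0.06660 × $40,000,000 = $2,664,000.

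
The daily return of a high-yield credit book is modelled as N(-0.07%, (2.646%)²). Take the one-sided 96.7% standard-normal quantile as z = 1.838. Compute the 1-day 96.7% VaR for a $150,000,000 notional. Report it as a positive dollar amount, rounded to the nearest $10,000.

$7,400,000

VaR = −μ + z·σ = −(-0.07%) + 1.838 × 2.646% = 4.933%.
On $150,000,000: 0.04933 × $150,000,000 = $7,399,500.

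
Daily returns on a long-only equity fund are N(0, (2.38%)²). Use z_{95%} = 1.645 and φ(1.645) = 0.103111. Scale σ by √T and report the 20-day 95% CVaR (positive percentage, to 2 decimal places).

21.95%

σ_{20d} = 2.38% × √20 = 10.644%.
ES multiplier = φ(z)/(1−α) = 0.103111/0.05 = 2.062.
ES = 10.644% × 2.062 = 21.948%.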